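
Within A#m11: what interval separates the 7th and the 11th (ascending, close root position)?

perfect fifth

A#m11 is spelled A# C# E# G# B# D#.
So we need the interval from G# up to D#.
G# up to D# spans 5 letter names and 7 semitones — a perfect fifth.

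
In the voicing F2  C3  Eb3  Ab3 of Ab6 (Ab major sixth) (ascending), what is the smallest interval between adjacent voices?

Adjacent intervals: F2→C3 = perfect fifth; C3→Eb3 = minor third; Eb3→Ab3 = perfect fourth.
The smallest is C3 to Eb3, a minor third (3 semitones).

minor third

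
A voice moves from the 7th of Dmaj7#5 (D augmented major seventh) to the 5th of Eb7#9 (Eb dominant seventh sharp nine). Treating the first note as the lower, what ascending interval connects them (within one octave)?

Dmaj7#5 (D augmented major seventh) has C# as its 7th, and Eb7#9 (Eb dominant seventh sharp nine) has Bb as its 5th.
7 letter names make it a seventh; at 9 semitones (a whole step narrower than major) the quality is diminished.

diminished seventh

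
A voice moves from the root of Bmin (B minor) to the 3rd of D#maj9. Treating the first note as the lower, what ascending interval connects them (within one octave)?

The root of Bmin (B minor) is B; the 3rd of D#maj9 is F##.
B up to F## is 8 semitones, a half step wider than a perfect fifth, so the interval is augmented.

augmented fifth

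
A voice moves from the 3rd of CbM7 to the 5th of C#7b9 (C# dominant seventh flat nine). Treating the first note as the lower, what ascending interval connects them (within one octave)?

CbM7 has Eb as its 3rd, and C#7b9 (C# dominant seventh flat nine) has G# as its 5th.
3 letter names make it a third; at 5 semitones (a half step wider than major) the quality is augmented.

augmented third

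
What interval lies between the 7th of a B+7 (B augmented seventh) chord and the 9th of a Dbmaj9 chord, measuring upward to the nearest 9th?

The 7th of B+7 (B augmented seventh) is A; the 9th of Dbmaj9 is Eb.
From A to Eb: 6 semitones over a fifth = diminished.

diminished fifth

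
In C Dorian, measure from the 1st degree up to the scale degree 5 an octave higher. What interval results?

perfect twelfth

C dorian: C D Eb F G A Bb.
1st degree = C; scale degree 5 (up an octave) = G.
Counting 12 letters and 19 half steps from C gives a perfect twelfth.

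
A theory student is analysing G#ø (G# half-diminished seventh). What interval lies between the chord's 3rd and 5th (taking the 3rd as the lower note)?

The chord tones of G#ø7 are G# B D F#.
3rd = B; 5th = D.
From B to D: 3 semitones over a third = minor.

minor 3rd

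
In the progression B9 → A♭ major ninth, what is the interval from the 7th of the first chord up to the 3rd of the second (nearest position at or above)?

minor third

The 7th of B9 is A; the 3rd of A♭ major ninth is C.
From A to C: 3 semitones over a third = minor.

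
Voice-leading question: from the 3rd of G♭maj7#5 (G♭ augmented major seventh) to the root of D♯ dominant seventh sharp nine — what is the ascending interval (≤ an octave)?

augmented 3rd

G♭maj7#5 (G♭ augmented major seventh) has B♭ as its 3rd, and D♯ dominant seventh sharp nine has D♯ as its root.
B♭ up to D♯ is 5 semitones, a half step wider than a major third, so the interval is augmented.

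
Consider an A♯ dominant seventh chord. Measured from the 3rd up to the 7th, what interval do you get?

diminished fifth

A♯ dominant seventh: A♯–C𝄪–E♯–G♯.
That puts C𝄪 below G♯.
From C𝄪 to G♯: 6 semitones over a fifth = diminished.
That tritone between 3rd and 7th is what gives the dominant seventh its pull toward resolution.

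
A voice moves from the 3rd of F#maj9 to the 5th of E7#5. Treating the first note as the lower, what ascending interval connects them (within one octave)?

major 2nd

F#maj9 has A# as its 3rd, and E7#5 has B# as its 5th.
From A# to B# is 2 semitones, exactly the major second.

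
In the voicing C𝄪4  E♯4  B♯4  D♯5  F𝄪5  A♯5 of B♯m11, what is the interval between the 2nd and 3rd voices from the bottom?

perfect 5th

Those voices are E♯4 and B♯4.
E♯ up to B♯ spans 5 letter names and 7 semitones — a perfect fifth.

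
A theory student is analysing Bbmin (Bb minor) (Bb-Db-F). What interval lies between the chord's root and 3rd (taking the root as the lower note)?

Root = Bb; 3rd = Db.
Bb up to Db is 3 semitones, a half step narrower than a major third, so the interval is minor.

minor 3rd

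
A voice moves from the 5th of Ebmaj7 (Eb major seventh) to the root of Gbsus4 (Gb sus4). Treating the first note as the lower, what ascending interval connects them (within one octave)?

The 5th of Ebmaj7 (Eb major seventh) is Bb; the root of Gbsus4 (Gb sus4) is Gb.
From Bb to Gb: 8 semitones over a sixth = minor.

minor sixth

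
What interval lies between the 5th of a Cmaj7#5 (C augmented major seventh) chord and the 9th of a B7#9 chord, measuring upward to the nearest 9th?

A4

Cmaj7#5 (C augmented major seventh) has G# as its 5th, and B7#9 has C## as its 9th.
4 letter names make it a fourth; at 6 semitones (a half step wider than perfect) the quality is augmented.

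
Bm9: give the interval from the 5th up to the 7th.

Bm9 is spelled B D F# A C#.
That puts F# below A.
3 letter names make it a third; at 3 semitones (a half step narrower than major) the quality is minor.

minor third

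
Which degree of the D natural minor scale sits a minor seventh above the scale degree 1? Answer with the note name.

C

The scale is D E F G A Bb C.
The scale degree 1 is D; a minor seventh above that is C — scale degree 7.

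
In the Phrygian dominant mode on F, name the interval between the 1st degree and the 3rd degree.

F phrygian dominant: F Gb A Bb C Db Eb.
That puts F below A.
F up to A spans 3 letter names and 4 semitones — a major third.

major third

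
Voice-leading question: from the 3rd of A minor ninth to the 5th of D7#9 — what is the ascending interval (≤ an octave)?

major sixth

The 3rd of A minor ninth is C; the 5th of D7#9 is A.
Counting 6 letters and 9 half steps from C gives a major sixth.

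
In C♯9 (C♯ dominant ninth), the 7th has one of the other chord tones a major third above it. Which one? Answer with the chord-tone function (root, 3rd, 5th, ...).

9th

C♯9: C♯, E♯, G♯, B, D♯.
The 7th is B. A major third above B is D♯.
D♯ is the chord's 9th.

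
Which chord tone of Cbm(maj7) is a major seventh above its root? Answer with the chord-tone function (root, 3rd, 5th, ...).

Spelling the chord: Cb Ebb Gb Bb.
The root is Cb. A major seventh above Cb is Bb.
Bb is the chord's 7th.

7th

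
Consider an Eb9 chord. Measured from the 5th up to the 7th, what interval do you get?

minor 3rd

Spelling the chord: Eb–G–Bb–Db–F.
So we need the interval from Bb up to Db.
From Bb to Db: 3 semitones over a third = minor.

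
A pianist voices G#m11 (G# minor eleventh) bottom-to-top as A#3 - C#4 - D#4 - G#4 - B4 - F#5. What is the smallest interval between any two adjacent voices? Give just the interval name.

major second

Adjacent intervals: A#3→C#4 = minor third; C#4→D#4 = major second; D#4→G#4 = perfect fourth; G#4→B4 = minor third; B4→F#5 = perfect fifth.
The smallest is C#4 to D#4, a major second (2 semitones).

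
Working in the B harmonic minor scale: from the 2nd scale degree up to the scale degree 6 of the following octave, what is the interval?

diminished 12th

Spelling the B harmonic minor scale: B C# D E F# G A#.
That puts C# below G.
12 letter names make it a twelfth; at 18 semitones (a half step narrower than perfect) the quality is diminished.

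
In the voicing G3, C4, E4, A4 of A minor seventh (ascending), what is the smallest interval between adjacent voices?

Adjacent intervals: G3→C4 = perfect fourth; C4→E4 = major third; E4→A4 = perfect fourth.
The smallest is C4 to E4, a major third (4 semitones).

major 3rd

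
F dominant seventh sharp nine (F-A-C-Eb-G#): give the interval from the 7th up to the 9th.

7th = Eb; 9th = G#.
Eb up to G# is 5 semitones, a half step wider than a major third, so the interval is augmented.

augmented third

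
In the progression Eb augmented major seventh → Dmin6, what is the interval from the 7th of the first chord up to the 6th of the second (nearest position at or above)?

The 7th of Eb augmented major seventh is D; the 6th of Dmin6 is B.
From D to B is 9 semitones, exactly the major sixth.

major 6th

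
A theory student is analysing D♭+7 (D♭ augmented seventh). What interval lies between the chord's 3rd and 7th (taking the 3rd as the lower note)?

diminished fifth

D♭7#5 (D♭ augmented seventh): D♭–F–A–C♭.
3rd = F; 7th = C♭.
From F to C♭: 6 semitones over a fifth = diminished.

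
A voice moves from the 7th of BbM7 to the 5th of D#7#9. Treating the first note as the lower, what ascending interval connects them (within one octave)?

augmented unison

The 7th of BbM7 is A; the 5th of D#7#9 is A#.
A up to A# is 1 semitone, a half step wider than a perfect unison, so the interval is augmented.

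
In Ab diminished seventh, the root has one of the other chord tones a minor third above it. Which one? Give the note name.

Cb

Ab°7 (Ab diminished seventh) is spelled Ab–Cb–Ebb–Gbb.
The root is Ab. A minor third above Ab is Cb.
Cb is the chord's 3rd.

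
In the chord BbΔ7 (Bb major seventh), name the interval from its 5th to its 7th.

The chord tones of BbΔ7 are Bb, D, F, A.
5th = F; 7th = A.
F up to A spans 3 letter names and 4 semitones — a major third.

major third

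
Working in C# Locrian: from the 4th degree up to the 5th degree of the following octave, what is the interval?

The scale runs C# D E F# G A B.
So we need the interval from F# up to G.
F# up to G is 13 semitones, a half step narrower than a major ninth, so the interval is minor.

minor ninth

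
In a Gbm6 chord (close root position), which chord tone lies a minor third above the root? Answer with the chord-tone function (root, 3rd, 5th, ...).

The chord tones of Gb minor sixth are Gb Bbb Db Eb.
The root is Gb. A minor third above Gb is Bbb.
Bbb is the chord's 3rd.

3rd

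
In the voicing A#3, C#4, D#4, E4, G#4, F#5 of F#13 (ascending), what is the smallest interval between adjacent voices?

minor 2nd

Adjacent intervals: A#3→C#4 = minor third; C#4→D#4 = major second; D#4→E4 = minor second; E4→G#4 = major third; G#4→F#5 = minor seventh.
The smallest is D#4 to E4, a minor second (1 semitone).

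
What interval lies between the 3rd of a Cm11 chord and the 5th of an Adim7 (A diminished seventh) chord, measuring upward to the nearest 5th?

Cm11 has E♭ as its 3rd, and Adim7 (A diminished seventh) has E♭ as its 5th.
Counting 1 letters and 0 half steps from E♭ gives a perfect unison.

perfect unison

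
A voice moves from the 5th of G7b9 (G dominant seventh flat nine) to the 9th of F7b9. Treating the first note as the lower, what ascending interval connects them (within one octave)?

diminished fourth

The 5th of G7b9 (G dominant seventh flat nine) is D; the 9th of F7b9 is G♭.
From D to G♭: 4 semitones over a fourth = diminished.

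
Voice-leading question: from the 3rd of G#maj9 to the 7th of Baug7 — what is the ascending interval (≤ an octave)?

diminished seventh

The 3rd of G#maj9 is B#; the 7th of Baug7 is A.
From B# to A: 9 semitones over a seventh = diminished.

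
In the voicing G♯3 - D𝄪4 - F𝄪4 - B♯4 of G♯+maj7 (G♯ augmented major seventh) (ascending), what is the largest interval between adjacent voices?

augmented fifth

Adjacent intervals: G♯3→D𝄪4 = augmented fifth; D𝄪4→F𝄪4 = minor third; F𝄪4→B♯4 = perfect fourth.
The largest is G♯3 to D𝄪4, an augmented fifth (8 semitones).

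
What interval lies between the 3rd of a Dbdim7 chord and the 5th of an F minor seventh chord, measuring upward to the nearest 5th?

The 3rd of Dbdim7 is Fb; the 5th of F minor seventh is C.
Fb up to C is 8 semitones, a half step wider than a perfect fifth, so the interval is augmented.

augmented fifth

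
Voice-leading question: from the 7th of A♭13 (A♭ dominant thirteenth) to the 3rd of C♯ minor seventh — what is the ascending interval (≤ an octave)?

A♭13 (A♭ dominant thirteenth) has G♭ as its 7th, and C♯ minor seventh has E as its 3rd.
G♭ up to E is 10 semitones, a half step wider than a major sixth, so the interval is augmented.

augmented sixth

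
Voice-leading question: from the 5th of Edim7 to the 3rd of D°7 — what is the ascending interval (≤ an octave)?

perfect 5th

Edim7 has Bb as its 5th, and D°7 has F as its 3rd.
Bb up to F spans 5 letter names and 7 semitones — a perfect fifth.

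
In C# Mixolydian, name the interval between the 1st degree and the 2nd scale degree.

M2

Spelling C# Mixolydian: C# D# E# F# G# A# B.
1st degree = C#; scale degree 2 = D#.
Counting 2 letters and 2 half steps from C# gives a major second.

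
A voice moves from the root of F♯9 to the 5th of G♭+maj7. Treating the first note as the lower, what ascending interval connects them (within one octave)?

minor sixth

The root of F♯9 is F♯; the 5th of G♭+maj7 is D.
6 letter names make it a sixth; at 8 semitones (a half step narrower than major) the quality is minor.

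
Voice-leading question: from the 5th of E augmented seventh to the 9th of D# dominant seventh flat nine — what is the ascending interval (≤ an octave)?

diminished fourth

E augmented seventh has B# as its 5th, and D# dominant seventh flat nine has E as its 9th.
B# up to E is 4 semitones, a half step narrower than a perfect fourth, so the interval is diminished.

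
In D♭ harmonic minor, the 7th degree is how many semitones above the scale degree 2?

The scale is D♭ E♭ F♭ G♭ A♭ B𝄫 C.
E♭ up to C is a major sixth — 9 semitones.

9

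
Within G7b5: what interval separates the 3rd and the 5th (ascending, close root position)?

Spelling the chord: G B Db F.
So we need the interval from B up to Db.
3 letter names make it a third; at 2 semitones (a whole step narrower than major) the quality is diminished.

diminished third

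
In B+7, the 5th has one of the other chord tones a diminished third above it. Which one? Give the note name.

Spelling the chord: B, D♯, F𝄪, A.
The 5th is F𝄪. A diminished third above F𝄪 is A.
A is the chord's 7th.

A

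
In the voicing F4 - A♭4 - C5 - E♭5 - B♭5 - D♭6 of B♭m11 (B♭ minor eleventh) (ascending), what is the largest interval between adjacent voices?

perfect fifth

Adjacent intervals: F4→A♭4 = minor third; A♭4→C5 = major third; C5→E♭5 = minor third; E♭5→B♭5 = perfect fifth; B♭5→D♭6 = minor third.
The largest is E♭5 to B♭5, a perfect fifth (7 semitones).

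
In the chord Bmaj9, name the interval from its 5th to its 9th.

perfect fifth

Bmaj9 is spelled B-D#-F#-A#-C#.
5th = F#; 9th = C#.
F# up to C# spans 5 letter names and 7 semitones — a perfect fifth.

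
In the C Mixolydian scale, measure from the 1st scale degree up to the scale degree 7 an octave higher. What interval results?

minor 14th

Spelling the C Mixolydian scale: C D E F G A Bb.
So we need the interval from C up to Bb.
From C to Bb: 22 semitones over a fourteenth = minor.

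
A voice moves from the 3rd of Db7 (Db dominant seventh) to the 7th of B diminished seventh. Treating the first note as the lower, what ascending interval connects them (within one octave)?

m3

Db7 (Db dominant seventh) has F as its 3rd, and B diminished seventh has Ab as its 7th.
From F to Ab: 3 semitones over a third = minor.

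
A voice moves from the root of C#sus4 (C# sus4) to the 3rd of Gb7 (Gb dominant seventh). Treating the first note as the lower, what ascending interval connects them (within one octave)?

d7

The root of C#sus4 (C# sus4) is C#; the 3rd of Gb7 (Gb dominant seventh) is Bb.
7 letter names make it a seventh; at 9 semitones (a whole step narrower than major) the quality is diminished.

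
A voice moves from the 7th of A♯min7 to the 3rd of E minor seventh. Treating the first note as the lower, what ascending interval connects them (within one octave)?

diminished octave

A♯min7 has G♯ as its 7th, and E minor seventh has G as its 3rd.
8 letter names make it an octave; at 11 semitones (a half step narrower than perfect) the quality is diminished.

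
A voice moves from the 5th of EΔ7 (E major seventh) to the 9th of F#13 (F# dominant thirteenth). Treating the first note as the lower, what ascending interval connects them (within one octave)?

major sixth

EΔ7 (E major seventh) has B as its 5th, and F#13 (F# dominant thirteenth) has G# as its 9th.
B up to G# spans 6 letter names and 9 semitones — a major sixth.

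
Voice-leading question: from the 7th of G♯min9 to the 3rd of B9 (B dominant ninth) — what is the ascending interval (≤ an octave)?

major sixth

G♯min9 has F♯ as its 7th, and B9 (B dominant ninth) has D♯ as its 3rd.
From F♯ to D♯ is 9 semitones, exactly the major sixth.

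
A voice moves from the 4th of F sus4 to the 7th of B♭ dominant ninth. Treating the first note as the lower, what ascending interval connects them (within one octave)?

F sus4 has B♭ as its 4th, and B♭ dominant ninth has A♭ as its 7th.
7 letter names make it a seventh; at 10 semitones (a half step narrower than major) the quality is minor.

minor seventh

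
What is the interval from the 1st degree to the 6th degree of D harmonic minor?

minor sixth

The scale runs D E F G A Bb C#.
The 1st degree is D and the scale degree 6 is Bb.
D up to Bb is 8 semitones, a half step narrower than a major sixth, so the interval is minor.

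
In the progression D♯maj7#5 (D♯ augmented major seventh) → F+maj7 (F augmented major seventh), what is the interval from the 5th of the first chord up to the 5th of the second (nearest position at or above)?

diminished third

D♯maj7#5 (D♯ augmented major seventh) has A𝄪 as its 5th, and F+maj7 (F augmented major seventh) has C♯ as its 5th.
3 letter names make it a third; at 2 semitones (a whole step narrower than major) the quality is diminished.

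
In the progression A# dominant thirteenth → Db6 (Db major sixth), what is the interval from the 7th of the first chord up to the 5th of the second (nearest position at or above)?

The 7th of A# dominant thirteenth is G#; the 5th of Db6 (Db major sixth) is Ab.
G# up to Ab is 0 semitones, a whole step narrower than a major second, so the interval is diminished.

diminished 2nd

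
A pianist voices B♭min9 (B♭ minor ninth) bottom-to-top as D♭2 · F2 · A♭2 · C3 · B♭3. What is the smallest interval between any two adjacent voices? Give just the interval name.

m3

Adjacent intervals: D♭2→F2 = major third; F2→A♭2 = minor third; A♭2→C3 = major third; C3→B♭3 = minor seventh.
The smallest is F2 to A♭2, a minor third (3 semitones).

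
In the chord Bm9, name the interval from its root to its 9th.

The chord tones of B minor ninth are B D F# A C#.
The root is B and the 9th is C#.
Counting 9 letters and 14 half steps from B gives a major ninth.

M9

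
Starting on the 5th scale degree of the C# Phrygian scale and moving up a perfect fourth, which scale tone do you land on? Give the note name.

C#

The scale is C# D E F# G# A B.
The 5th scale degree is G#; a perfect fourth above that is C# — scale degree 1.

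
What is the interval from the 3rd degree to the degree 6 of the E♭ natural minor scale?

perfect 4th

The scale runs E♭ F G♭ A♭ B♭ C♭ D♭.
That puts G♭ below C♭.
From G♭ to C♭ is 5 semitones, exactly the perfect fourth.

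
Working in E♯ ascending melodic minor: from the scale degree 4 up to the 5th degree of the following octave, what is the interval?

Spelling E♯ ascending melodic minor: E♯ F𝄪 G♯ A♯ B♯ C𝄪 D𝄪.
The scale degree 4 is A♯ and the 5th degree (up an octave) is B♯.
From A♯ to B♯ is 14 semitones, exactly the major ninth.

M9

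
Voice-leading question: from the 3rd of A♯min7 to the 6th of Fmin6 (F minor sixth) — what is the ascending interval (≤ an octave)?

minor second

A♯min7 has C♯ as its 3rd, and Fmin6 (F minor sixth) has D as its 6th.
C♯ up to D is 1 semitone, a half step narrower than a major second, so the interval is minor.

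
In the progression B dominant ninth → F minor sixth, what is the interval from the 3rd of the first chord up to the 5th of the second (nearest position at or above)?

diminished seventh

B dominant ninth has D♯ as its 3rd, and F minor sixth has C as its 5th.
From D♯ to C: 9 semitones over a seventh = diminished.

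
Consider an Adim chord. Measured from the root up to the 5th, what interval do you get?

diminished 5th

A diminished is spelled A-C-E♭.
That puts A below E♭.
5 letter names make it a fifth; at 6 semitones (a half step narrower than perfect) the quality is diminished.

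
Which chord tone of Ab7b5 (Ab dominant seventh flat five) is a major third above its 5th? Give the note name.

Gb

Ab7b5 is spelled Ab, C, Ebb, Gb.
The 5th is Ebb. A major third above Ebb is Gb.
Gb is the chord's 7th.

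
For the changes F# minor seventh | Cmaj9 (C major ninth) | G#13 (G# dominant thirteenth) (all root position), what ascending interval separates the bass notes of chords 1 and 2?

diminished fifth

The roots are F# and C.
5 letter names make it a fifth; at 6 semitones (a half step narrower than perfect) the quality is diminished.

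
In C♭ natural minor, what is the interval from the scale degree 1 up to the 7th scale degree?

minor seventh

Spelling C♭ natural minor: C♭ D♭ E𝄫 F♭ G♭ A𝄫 B𝄫.
That puts C♭ below B𝄫.
From C♭ to B𝄫: 10 semitones over a seventh = minor.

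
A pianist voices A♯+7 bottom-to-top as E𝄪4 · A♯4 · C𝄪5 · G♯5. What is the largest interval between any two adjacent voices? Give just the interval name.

d5

Adjacent intervals: E𝄪4→A♯4 = diminished fourth; A♯4→C𝄪5 = major third; C𝄪5→G♯5 = diminished fifth.
The largest is C𝄪5 to G♯5, a diminished fifth (6 semitones).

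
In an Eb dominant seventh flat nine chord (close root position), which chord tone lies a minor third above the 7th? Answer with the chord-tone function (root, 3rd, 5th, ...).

9th

Spelling the chord: Eb–G–Bb–Db–Fb.
The 7th is Db. A minor third above Db is Fb.
Fb is the chord's 9th.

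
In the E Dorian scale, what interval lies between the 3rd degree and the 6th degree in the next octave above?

Spelling the E Dorian scale: E F# G A B C# D.
3rd degree = G; 6th degree (up an octave) = C#.
G up to C# is 18 semitones, a half step wider than a perfect eleventh, so the interval is augmented.

augmented eleventh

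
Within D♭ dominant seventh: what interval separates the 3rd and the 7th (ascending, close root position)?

Spelling the chord: D♭–F–A♭–C♭.
That puts F below C♭.
From F to C♭: 6 semitones over a fifth = diminished.

diminished 5th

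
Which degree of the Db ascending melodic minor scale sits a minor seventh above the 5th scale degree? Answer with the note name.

Gb

The scale is Db Eb Fb Gb Ab Bb C.
The 5th scale degree is Ab; a minor seventh above that is Gb — scale degree 4.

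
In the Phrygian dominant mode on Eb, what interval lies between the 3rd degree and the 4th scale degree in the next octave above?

minor ninth

Spelling the Phrygian dominant mode on Eb: Eb Fb G Ab Bb Cb Db.
That puts G below Ab.
9 letter names make it a ninth; at 13 semitones (a half step narrower than major) the quality is minor.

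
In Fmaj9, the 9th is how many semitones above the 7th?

Fmaj9: F A C E G.
E to G is a minor third: 3 semitones.

3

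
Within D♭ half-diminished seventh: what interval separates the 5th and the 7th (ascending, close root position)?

major third

D♭ø7 (D♭ half-diminished seventh): D♭ F♭ A𝄫 C♭.
So we need the interval from A𝄫 up to C♭.
From A𝄫 to C♭ is 4 semitones, exactly the major third.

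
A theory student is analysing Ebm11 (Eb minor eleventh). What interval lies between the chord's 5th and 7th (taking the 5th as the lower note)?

Ebm11: Eb–Gb–Bb–Db–F–Ab.
So we need the interval from Bb up to Db.
3 letter names make it a third; at 3 semitones (a half step narrower than major) the quality is minor.

minor third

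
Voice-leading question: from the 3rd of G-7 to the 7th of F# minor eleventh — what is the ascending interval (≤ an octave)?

augmented 4th

G-7 has Bb as its 3rd, and F# minor eleventh has E as its 7th.
From Bb to E: 6 semitones over a fourth = augmented.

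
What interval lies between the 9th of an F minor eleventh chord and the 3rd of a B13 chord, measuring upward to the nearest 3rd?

F minor eleventh has G as its 9th, and B13 has D♯ as its 3rd.
G up to D♯ is 8 semitones, a half step wider than a perfect fifth, so the interval is augmented.

augmented 5th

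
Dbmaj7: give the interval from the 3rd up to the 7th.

perfect fifth

Spelling the chord: Db-F-Ab-C.
That puts F below C.
F up to C spans 5 letter names and 7 semitones — a perfect fifth.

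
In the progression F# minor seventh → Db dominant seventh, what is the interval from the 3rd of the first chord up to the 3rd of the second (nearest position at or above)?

The 3rd of F# minor seventh is A; the 3rd of Db dominant seventh is F.
6 letter names make it a sixth; at 8 semitones (a half step narrower than major) the quality is minor.

m6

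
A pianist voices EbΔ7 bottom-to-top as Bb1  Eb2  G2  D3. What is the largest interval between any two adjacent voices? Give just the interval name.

Adjacent intervals: Bb1→Eb2 = perfect fourth; Eb2→G2 = major third; G2→D3 = perfect fifth.
The largest is G2 to D3, a perfect fifth (7 semitones).

perfect fifth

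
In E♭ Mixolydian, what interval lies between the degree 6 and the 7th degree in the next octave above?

Spelling E♭ Mixolydian: E♭ F G A♭ B♭ C D♭.
Degree 6 = C; 7th degree (up an octave) = D♭.
C up to D♭ is 13 semitones, a half step narrower than a major ninth, so the interval is minor.

minor ninth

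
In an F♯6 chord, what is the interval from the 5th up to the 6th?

major second

F♯6: F♯ A♯ C♯ D♯.
The 5th is C♯ and the 6th is D♯.
C♯ up to D♯ spans 2 letter names and 2 semitones — a major second.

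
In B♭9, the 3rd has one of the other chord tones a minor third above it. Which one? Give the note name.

F

B♭9 is spelled B♭–D–F–A♭–C.
The 3rd is D. A minor third above D is F.
F is the chord's 5th.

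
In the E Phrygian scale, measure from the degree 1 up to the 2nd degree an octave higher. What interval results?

Spelling the E Phrygian scale: E F G A B C D.
So we need the interval from E up to F.
9 letter names make it a ninth; at 13 semitones (a half step narrower than major) the quality is minor.

minor ninth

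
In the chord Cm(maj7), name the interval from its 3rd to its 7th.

Spelling the chord: C-Eb-G-B.
So we need the interval from Eb up to B.
From Eb to B: 8 semitones over a fifth = augmented.

augmented fifth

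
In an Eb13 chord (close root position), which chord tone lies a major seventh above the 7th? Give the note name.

The chord tones of Eb13 are Eb, G, Bb, Db, F, C.
The 7th is Db. A major seventh above Db is C.
C is the chord's 13th.

C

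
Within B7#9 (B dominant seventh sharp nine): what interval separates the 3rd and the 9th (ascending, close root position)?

major 7th

The chord tones of B7#9 (B dominant seventh sharp nine) are B–D#–F#–A–C##.
That puts D# below C##.
From D# to C## is 11 semitones, exactly the major seventh.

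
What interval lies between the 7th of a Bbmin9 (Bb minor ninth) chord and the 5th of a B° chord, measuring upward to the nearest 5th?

The 7th of Bbmin9 (Bb minor ninth) is Ab; the 5th of B° is F.
From Ab to F is 9 semitones, exactly the major sixth.

major 6th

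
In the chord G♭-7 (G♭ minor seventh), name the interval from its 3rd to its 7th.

perfect fifth

G♭m7 (G♭ minor seventh): G♭-B𝄫-D♭-F♭.
3rd = B𝄫; 7th = F♭.
Counting 5 letters and 7 half steps from B𝄫 gives a perfect fifth.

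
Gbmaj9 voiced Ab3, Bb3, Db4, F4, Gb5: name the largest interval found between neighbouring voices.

minor ninth

Adjacent intervals: Ab3→Bb3 = major second; Bb3→Db4 = minor third; Db4→F4 = major third; F4→Gb5 = minor ninth.
The largest is F4 to Gb5, a minor ninth (13 semitones).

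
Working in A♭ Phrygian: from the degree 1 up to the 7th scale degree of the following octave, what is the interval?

minor fourteenth

Spelling A♭ Phrygian: A♭ B𝄫 C♭ D♭ E♭ F♭ G♭.
Degree 1 = A♭; scale degree 7 (up an octave) = G♭.
14 letter names make it a fourteenth; at 22 semitones (a half step narrower than major) the quality is minor.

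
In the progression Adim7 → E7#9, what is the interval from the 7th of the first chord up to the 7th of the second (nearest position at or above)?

augmented fifth

The 7th of Adim7 is Gb; the 7th of E7#9 is D.
5 letter names make it a fifth; at 8 semitones (a half step wider than perfect) the quality is augmented.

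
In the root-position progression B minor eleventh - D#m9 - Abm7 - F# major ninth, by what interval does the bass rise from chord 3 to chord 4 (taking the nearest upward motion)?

The roots are Ab and F#.
Ab up to F# is 10 semitones, a half step wider than a major sixth, so the interval is augmented.

A6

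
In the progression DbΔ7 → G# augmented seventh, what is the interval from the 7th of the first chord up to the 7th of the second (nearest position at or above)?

The 7th of DbΔ7 is C; the 7th of G# augmented seventh is F#.
4 letter names make it a fourth; at 6 semitones (a half step wider than perfect) the quality is augmented.

augmented fourth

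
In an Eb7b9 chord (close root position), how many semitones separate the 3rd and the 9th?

9

Eb7b9 is spelled Eb, G, Bb, Db, Fb.
G to Fb is a diminished seventh: 9 semitones.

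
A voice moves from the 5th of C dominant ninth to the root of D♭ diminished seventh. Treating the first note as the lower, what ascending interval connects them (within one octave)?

The 5th of C dominant ninth is G; the root of D♭ diminished seventh is D♭.
5 letter names make it a fifth; at 6 semitones (a half step narrower than perfect) the quality is diminished.

diminished 5th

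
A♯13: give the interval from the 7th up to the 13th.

A♯ dominant thirteenth is spelled A♯-C𝄪-E♯-G♯-B♯-F𝄪.
7th = G♯; 13th = F𝄪.
From G♯ to F𝄪 is 11 semitones, exactly the major seventh.

major seventh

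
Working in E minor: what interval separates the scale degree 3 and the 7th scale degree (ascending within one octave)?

P5

E natural minor: E F# G A B C D.
That puts G below D.
From G to D is 7 semitones, exactly the perfect fifth.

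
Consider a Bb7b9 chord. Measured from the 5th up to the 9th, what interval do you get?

diminished fifth

The chord tones of Bb7b9 (Bb dominant seventh flat nine) are Bb D F Ab Cb.
5th = F; 9th = Cb.
From F to Cb: 6 semitones over a fifth = diminished.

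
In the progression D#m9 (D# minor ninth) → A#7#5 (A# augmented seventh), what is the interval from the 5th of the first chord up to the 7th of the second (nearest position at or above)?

D#m9 (D# minor ninth) has A# as its 5th, and A#7#5 (A# augmented seventh) has G# as its 7th.
From A# to G#: 10 semitones over a seventh = minor.

minor seventh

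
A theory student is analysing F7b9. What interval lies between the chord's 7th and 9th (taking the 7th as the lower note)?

The chord tones of F7b9 (F dominant seventh flat nine) are F–A–C–E♭–G♭.
The 7th is E♭ and the 9th is G♭.
From E♭ to G♭: 3 semitones over a third = minor.

minor third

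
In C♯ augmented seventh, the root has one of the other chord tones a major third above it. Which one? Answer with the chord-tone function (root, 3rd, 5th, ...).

The chord tones of C♯ augmented seventh are C♯–E♯–G𝄪–B.
The root is C♯. A major third above C♯ is E♯.
E♯ is the chord's 3rd.

3rd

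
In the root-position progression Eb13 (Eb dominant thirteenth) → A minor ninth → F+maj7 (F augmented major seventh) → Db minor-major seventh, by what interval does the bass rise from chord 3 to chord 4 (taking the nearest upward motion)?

The roots are F and Db.
F up to Db is 8 semitones, a half step narrower than a major sixth, so the interval is minor.

minor sixth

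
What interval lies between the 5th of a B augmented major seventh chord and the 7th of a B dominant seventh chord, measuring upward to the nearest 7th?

diminished 3rd

B augmented major seventh has F𝄪 as its 5th, and B dominant seventh has A as its 7th.
F𝄪 up to A is 2 semitones, a whole step narrower than a major third, so the interval is diminished.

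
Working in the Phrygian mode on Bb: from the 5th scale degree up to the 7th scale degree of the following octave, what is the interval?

The scale runs Bb Cb Db Eb F Gb Ab.
So we need the interval from F up to Ab.
From F to Ab: 15 semitones over a tenth = minor.

minor tenth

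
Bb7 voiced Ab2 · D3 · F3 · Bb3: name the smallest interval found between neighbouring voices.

m3

Adjacent intervals: Ab2→D3 = augmented fourth; D3→F3 = minor third; F3→Bb3 = perfect fourth.
The smallest is D3 to F3, a minor third (3 semitones).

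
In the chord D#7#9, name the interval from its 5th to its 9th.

Spelling the chord: D# F## A# C# E##.
So we need the interval from A# up to E##.
A# up to E## is 8 semitones, a half step wider than a perfect fifth, so the interval is augmented.

augmented 5th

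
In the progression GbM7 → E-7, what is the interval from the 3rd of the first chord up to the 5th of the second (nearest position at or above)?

The 3rd of GbM7 is Bb; the 5th of E-7 is B.
1 letter names make it a unison; at 1 semitone (a half step wider than perfect) the quality is augmented.

augmented unison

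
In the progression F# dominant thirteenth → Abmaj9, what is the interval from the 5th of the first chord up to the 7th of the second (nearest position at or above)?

F# dominant thirteenth has C# as its 5th, and Abmaj9 has G as its 7th.
From C# to G: 6 semitones over a fifth = diminished.

diminished fifth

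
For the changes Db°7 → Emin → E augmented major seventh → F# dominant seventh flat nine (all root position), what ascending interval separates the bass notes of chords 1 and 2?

augmented second

The roots are Db and E.
2 letter names make it a second; at 3 semitones (a half step wider than major) the quality is augmented.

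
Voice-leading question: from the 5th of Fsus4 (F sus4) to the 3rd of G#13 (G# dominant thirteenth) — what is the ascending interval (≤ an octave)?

augmented seventh

The 5th of Fsus4 (F sus4) is C; the 3rd of G#13 (G# dominant thirteenth) is B#.
C up to B# is 12 semitones, a half step wider than a major seventh, so the interval is augmented.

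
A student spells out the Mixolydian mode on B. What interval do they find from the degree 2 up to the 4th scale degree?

The scale runs B C♯ D♯ E F♯ G♯ A.
So we need the interval from C♯ up to E.
3 letter names make it a third; at 3 semitones (a half step narrower than major) the quality is minor.

minor third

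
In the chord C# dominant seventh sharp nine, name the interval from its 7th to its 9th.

augmented third

C#7#9: C#-E#-G#-B-D##.
So we need the interval from B up to D##.
B up to D## is 5 semitones, a half step wider than a major third, so the interval is augmented.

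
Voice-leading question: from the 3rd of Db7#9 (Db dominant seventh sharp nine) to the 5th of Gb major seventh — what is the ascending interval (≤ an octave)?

The 3rd of Db7#9 (Db dominant seventh sharp nine) is F; the 5th of Gb major seventh is Db.
F up to Db is 8 semitones, a half step narrower than a major sixth, so the interval is minor.

minor 6th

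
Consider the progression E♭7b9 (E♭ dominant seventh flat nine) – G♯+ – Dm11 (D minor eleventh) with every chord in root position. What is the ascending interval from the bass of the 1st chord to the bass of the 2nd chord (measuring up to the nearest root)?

The roots are E♭ and G♯.
E♭ up to G♯ is 5 semitones, a half step wider than a major third, so the interval is augmented.

augmented third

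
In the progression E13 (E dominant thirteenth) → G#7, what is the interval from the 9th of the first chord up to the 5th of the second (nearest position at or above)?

E13 (E dominant thirteenth) has F# as its 9th, and G#7 has D# as its 5th.
From F# to D# is 9 semitones, exactly the major sixth.

major sixth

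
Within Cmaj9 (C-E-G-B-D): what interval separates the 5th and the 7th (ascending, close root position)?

M3

5th = G; 7th = B.
From G to B is 4 semitones, exactly the major third.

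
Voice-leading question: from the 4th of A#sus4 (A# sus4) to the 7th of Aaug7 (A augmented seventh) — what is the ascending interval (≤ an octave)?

d4

A#sus4 (A# sus4) has D# as its 4th, and Aaug7 (A augmented seventh) has G as its 7th.
D# up to G is 4 semitones, a half step narrower than a perfect fourth, so the interval is diminished.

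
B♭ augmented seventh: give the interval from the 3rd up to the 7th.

B♭ augmented seventh: B♭, D, F♯, A♭.
3rd = D; 7th = A♭.
5 letter names make it a fifth; at 6 semitones (a half step narrower than perfect) the quality is diminished.

d5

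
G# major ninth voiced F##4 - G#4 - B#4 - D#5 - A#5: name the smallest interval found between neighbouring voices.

Adjacent intervals: F##4→G#4 = minor second; G#4→B#4 = major third; B#4→D#5 = minor third; D#5→A#5 = perfect fifth.
The smallest is F##4 to G#4, a minor second (1 semitone).

minor second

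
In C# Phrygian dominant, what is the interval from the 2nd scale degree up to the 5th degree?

augmented fourth

Spelling C# Phrygian dominant: C# D E# F# G# A B.
That puts D below G#.
From D to G#: 6 semitones over a fourth = augmented.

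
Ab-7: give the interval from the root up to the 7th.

Spelling the chord: Ab-Cb-Eb-Gb.
That puts Ab below Gb.
Ab up to Gb is 10 semitones, a half step narrower than a major seventh, so the interval is minor.

minor seventh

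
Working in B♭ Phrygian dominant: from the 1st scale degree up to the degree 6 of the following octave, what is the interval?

minor thirteenth

Spelling B♭ Phrygian dominant: B♭ C♭ D E♭ F G♭ A♭.
The 1st scale degree is B♭ and the 6th scale degree (up an octave) is G♭.
13 letter names make it a thirteenth; at 20 semitones (a half step narrower than major) the quality is minor.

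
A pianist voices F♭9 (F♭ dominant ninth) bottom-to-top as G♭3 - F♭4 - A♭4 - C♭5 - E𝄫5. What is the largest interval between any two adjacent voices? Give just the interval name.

m7

Adjacent intervals: G♭3→F♭4 = minor seventh; F♭4→A♭4 = major third; A♭4→C♭5 = minor third; C♭5→E𝄫5 = minor third.
The largest is G♭3 to F♭4, a minor seventh (10 semitones).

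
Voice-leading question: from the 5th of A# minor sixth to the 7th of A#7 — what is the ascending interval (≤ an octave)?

m3

A# minor sixth has E# as its 5th, and A#7 has G# as its 7th.
3 letter names make it a third; at 3 semitones (a half step narrower than major) the quality is minor.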